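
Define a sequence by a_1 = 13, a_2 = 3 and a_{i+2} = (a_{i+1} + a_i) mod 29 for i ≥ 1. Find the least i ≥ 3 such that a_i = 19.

4

Listing terms: a_1 = 13; a_2 = 3; a_3 = 16; a_4 = 19; a_5 = 6; a_6 = 25; a_7 = 2; a_8 = 27; a_9 = 0; a_{10} = 27; a_{11} = 27; a_{12} = 25; a_{13} = 23; a_{14} = 19; a_{15} = 13; a_{16} = 3.
Since (a_{15}, a_{16}) = (a_1, a_2) = (13, 3) (two consecutive terms determine the rest), the sequence is periodic with period 14.
The value 19 first appears (with i ≥ 3) at a_4.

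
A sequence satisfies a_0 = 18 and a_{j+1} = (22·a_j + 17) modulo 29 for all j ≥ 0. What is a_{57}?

7

a_0 = 18, a_1 = 7, a_2 = 26, a_3 = 9, a_4 = 12, a_5 = 20, a_6 = 22, a_7 = 8, a_8 = 19, a_9 = 0, a_{10} = 17, a_{11} = 14, a_{12} = 6, a_{13} = 4, a_{14} = 18.
Since a_{14} = a_0 = 18, the sequence is periodic with period 14.
(57 - 0) mod 14 = 1, so a_{57} = a_1 = 7.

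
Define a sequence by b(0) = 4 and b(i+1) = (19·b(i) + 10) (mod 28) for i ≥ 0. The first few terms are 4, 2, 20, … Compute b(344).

20

Computing terms: b(0) = 4,  b(1) = 2,  b(2) = 20,  b(3) = 26,  b(4) = 0,  b(5) = 10,  b(6) = 4.
The sequence repeats with period 6.
So b(344) = b(0 + ((344-0) mod 6)) = b(2) = 20.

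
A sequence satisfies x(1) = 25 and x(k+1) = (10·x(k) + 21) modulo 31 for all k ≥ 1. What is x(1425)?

Listing terms: x(1) = 25,  x(2) = 23,  x(3) = 3,  x(4) = 20,  x(5) = 4,  x(6) = 30,  x(7) = 11,  x(8) = 7,  x(9) = 29,  x(10) = 1,  x(11) = 0,  x(12) = 21,  x(13) = 14,  x(14) = 6,  x(15) = 19,  x(16) = 25.
Since x(16) = x(1) = 25, the sequence is periodic with period 15.
So x(1425) = x(1 + ((1425-1) mod 15)) = x(15) = 19.

19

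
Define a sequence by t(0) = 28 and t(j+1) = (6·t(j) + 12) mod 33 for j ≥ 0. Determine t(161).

15

We have t(0) = 28,  t(1) = 15,  t(2) = 3,  t(3) = 30,  t(4) = 27,  t(5) = 9,  t(6) = 0,  t(7) = 12,  t(8) = 18,  t(9) = 21,  t(10) = 6,  t(11) = 15.
Since t(11) = t(1) = 15, the sequence is eventually periodic: after a pre-period of length 1 it cycles with period 10.
For j ≥ 1, t(j) depends only on (j - 1) mod 10. (161 - 1) mod 10 = 0, so t(161) = t(1) = 15.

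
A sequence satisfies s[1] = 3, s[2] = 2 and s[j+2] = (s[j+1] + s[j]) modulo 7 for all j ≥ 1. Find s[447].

4

s[1] = 3,  s[2] = 2,  s[3] = 5,  s[4] = 0,  s[5] = 5,  s[6] = 5,  s[7] = 3,  s[8] = 1,  s[9] = 4,  s[10] = 5,  s[11] = 2,  s[12] = 0,  s[13] = 2,  s[14] = 2,  s[15] = 4,  s[16] = 6,  s[17] = 3,  s[18] = 2.
The sequence repeats with period 16.
So s[447] = s[1 + ((447-1) mod 16)] = s[15] = 4.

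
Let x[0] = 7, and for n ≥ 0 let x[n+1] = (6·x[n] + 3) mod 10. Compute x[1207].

Computing terms: x[0] = 7, x[1] = 5, x[2] = 3, x[3] = 1, x[4] = 9, x[5] = 7.
The sequence repeats with period 5.
So x[1207] = x[0 + ((1207-0) mod 5)] = x[2] = 3.

3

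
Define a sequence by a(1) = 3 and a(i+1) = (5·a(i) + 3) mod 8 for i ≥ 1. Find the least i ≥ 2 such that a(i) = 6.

a(1) = 3, a(2) = 2, a(3) = 5, a(4) = 4, a(5) = 7, a(6) = 6, a(7) = 1, a(8) = 0, a(9) = 3.
Since a(9) = a(1) = 3, the sequence is periodic with period 8.
The value 6 first appears (with i ≥ 2) at a(6).

6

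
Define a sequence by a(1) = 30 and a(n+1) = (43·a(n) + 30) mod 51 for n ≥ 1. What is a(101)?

39

Computing terms: a(1) = 30; a(2) = 45; a(3) = 27; a(4) = 18; a(5) = 39; a(6) = 24; a(7) = 42; a(8) = 0; a(9) = 30.
Since a(9) = a(1) = 30, the sequence is periodic with period 8.
So a(101) = a(1 + ((101-1) mod 8)) = a(5) = 39.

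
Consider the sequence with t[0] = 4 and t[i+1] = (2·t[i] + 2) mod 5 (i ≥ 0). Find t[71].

1

t[0] = 4,  t[1] = 0,  t[2] = 2,  t[3] = 1,  t[4] = 4.
The sequence repeats with period 4.
(71 - 0) mod 4 = 3, so t[71] = t[3] = 1.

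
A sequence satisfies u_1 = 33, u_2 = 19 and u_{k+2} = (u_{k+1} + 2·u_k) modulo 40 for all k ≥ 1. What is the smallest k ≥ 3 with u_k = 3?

u_1 = 33, u_2 = 19, u_3 = 5, u_4 = 3, u_5 = 13, u_6 = 19, u_7 = 5.
Since (u_6, u_7) = (u_2, u_3) = (19, 5) (two consecutive terms determine the rest), the sequence is eventually periodic: after a pre-period of length 1 it cycles with period 4.
The value 3 first appears (with k ≥ 3) at u_4.

4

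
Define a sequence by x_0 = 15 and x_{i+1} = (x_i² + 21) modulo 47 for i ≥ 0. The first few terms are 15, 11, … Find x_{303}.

29

x_0 = 15,  x_1 = 11,  x_2 = 1,  x_3 = 22,  x_4 = 35,  x_5 = 24,  x_6 = 33,  x_7 = 29,  x_8 = 16,  x_9 = 42,  x_{10} = 46,  x_{11} = 22.
Since x_{11} = x_3 = 22, the sequence is eventually periodic: after a pre-period of length 3 it cycles with period 8.
For i ≥ 3, x_i depends only on (i - 3) mod 8. (303 - 3) mod 8 = 4, so x_{303} = x_7 = 29.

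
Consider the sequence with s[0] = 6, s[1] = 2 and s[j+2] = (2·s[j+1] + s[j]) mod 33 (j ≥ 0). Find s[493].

31

s[0] = 6,  s[1] = 2,  s[2] = 10,  s[3] = 22,  s[4] = 21,  s[5] = 31,  s[6] = 17,  s[7] = 32,  s[8] = 15,  s[9] = 29,  s[10] = 7,  s[11] = 10,  s[12] = 27,  s[13] = 31,  s[14] = 23,  s[15] = 11,  s[16] = 12,  s[17] = 2,  s[18] = 16,  s[19] = 1,  s[20] = 18,  s[21] = 4,  s[22] = 26,  s[23] = 23,  s[24] = 6,  s[25] = 2.
Since (s[24], s[25]) = (s[0], s[1]) = (6, 2) (two consecutive terms determine the rest), the sequence is periodic with period 24.
So s[493] = s[0 + ((493-0) mod 24)] = s[13] = 31.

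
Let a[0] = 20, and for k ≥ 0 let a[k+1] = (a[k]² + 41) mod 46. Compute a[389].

11

Computing terms: a[0] = 20, a[1] = 27, a[2] = 34, a[3] = 1, a[4] = 42, a[5] = 11, a[6] = 24, a[7] = 19, a[8] = 34.
Since a[8] = a[2] = 34, the sequence is eventually periodic: after a pre-period of length 2 it cycles with period 6.
For k ≥ 2, a[k] depends only on (k - 2) mod 6. (389 - 2) mod 6 = 3, so a[389] = a[5] = 11.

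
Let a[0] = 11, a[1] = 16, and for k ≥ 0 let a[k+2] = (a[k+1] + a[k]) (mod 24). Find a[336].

We have a[0] = 11, a[1] = 16, a[2] = 3, a[3] = 19, a[4] = 22, a[5] = 17, a[6] = 15, a[7] = 8, a[8] = 23, a[9] = 7, a[10] = 6, a[11] = 13, a[12] = 19, a[13] = 8, a[14] = 3, a[15] = 11, a[16] = 14, a[17] = 1, a[18] = 15, a[19] = 16, a[20] = 7, a[21] = 23, a[22] = 6, a[23] = 5, a[24] = 11, a[25] = 16.
Since (a[24], a[25]) = (a[0], a[1]) = (11, 16) (two consecutive terms determine the rest), the sequence is periodic with period 24.
(336 - 0) mod 24 = 0, so a[336] = a[0] = 11.

11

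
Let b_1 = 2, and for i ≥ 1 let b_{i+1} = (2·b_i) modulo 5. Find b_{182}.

b_1 = 2, b_2 = 4, b_3 = 3, b_4 = 1, b_5 = 2.
The sequence repeats with period 4.
(182 - 1) mod 4 = 1, so b_{182} = b_2 = 4.

4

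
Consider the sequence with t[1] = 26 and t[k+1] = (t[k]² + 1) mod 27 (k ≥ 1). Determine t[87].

5

Listing terms: t[1] = 26, t[2] = 2, t[3] = 5, t[4] = 26.
Since t[4] = t[1] = 26, the sequence is periodic with period 3.
(87 - 1) mod 3 = 2, so t[87] = t[3] = 5.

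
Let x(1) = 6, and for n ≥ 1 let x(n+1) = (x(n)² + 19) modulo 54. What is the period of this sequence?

We have x(1) = 6,  x(2) = 1,  x(3) = 20,  x(4) = 41,  x(5) = 26,  x(6) = 47,  x(7) = 14,  x(8) = 53,  x(9) = 20.
Since x(9) = x(3) = 20, the sequence is eventually periodic: after a pre-period of length 2 it cycles with period 6.

6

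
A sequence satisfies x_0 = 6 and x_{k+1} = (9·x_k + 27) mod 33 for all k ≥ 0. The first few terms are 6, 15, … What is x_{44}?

27

Listing terms: x_0 = 6; x_1 = 15; x_2 = 30; x_3 = 0; x_4 = 27; x_5 = 6.
The sequence repeats with period 5.
So x_{44} = x_{0 + ((44-0) mod 5)} = x_4 = 27.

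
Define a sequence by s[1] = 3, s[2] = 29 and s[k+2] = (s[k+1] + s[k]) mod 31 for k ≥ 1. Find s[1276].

s[1] = 3; s[2] = 29; s[3] = 1; s[4] = 30; s[5] = 0; s[6] = 30; s[7] = 30; s[8] = 29; s[9] = 28; s[10] = 26; s[11] = 23; s[12] = 18; s[13] = 10; s[14] = 28; s[15] = 7; s[16] = 4; s[17] = 11; s[18] = 15; s[19] = 26; s[20] = 10; s[21] = 5; s[22] = 15; s[23] = 20; s[24] = 4; s[25] = 24; s[26] = 28; s[27] = 21; s[28] = 18; s[29] = 8; s[30] = 26; s[31] = 3; s[32] = 29.
Since (s[31], s[32]) = (s[1], s[2]) = (3, 29) (two consecutive terms determine the rest), the sequence is periodic with period 30.
So s[1276] = s[1 + ((1276-1) mod 30)] = s[16] = 4.

4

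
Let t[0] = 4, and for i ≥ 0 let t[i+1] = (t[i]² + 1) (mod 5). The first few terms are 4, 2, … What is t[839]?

Listing terms: t[0] = 4; t[1] = 2; t[2] = 0; t[3] = 1; t[4] = 2.
Since t[4] = t[1] = 2, the sequence is eventually periodic: after a pre-period of length 1 it cycles with period 3.
For i ≥ 1, t[i] depends only on (i - 1) mod 3. (839 - 1) mod 3 = 1, so t[839] = t[2] = 0.

0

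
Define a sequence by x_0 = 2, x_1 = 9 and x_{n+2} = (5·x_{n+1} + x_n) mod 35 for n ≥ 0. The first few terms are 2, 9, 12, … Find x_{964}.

Listing terms: x_0 = 2,  x_1 = 9,  x_2 = 12,  x_3 = 34,  x_4 = 7,  x_5 = 34,  x_6 = 2,  x_7 = 9.
The sequence repeats with period 6.
(964 - 0) mod 6 = 4, so x_{964} = x_4 = 7.

7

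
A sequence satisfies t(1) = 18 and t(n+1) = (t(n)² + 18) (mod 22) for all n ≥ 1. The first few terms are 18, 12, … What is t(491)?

Listing terms: t(1) = 18,  t(2) = 12,  t(3) = 8,  t(4) = 16,  t(5) = 10,  t(6) = 8.
Since t(6) = t(3) = 8, the sequence is eventually periodic: after a pre-period of length 2 it cycles with period 3.
For n ≥ 3, t(n) depends only on (n - 3) mod 3. (491 - 3) mod 3 = 2, so t(491) = t(5) = 10.

10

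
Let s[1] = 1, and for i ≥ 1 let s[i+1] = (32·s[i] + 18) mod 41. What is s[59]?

Listing terms: s[1] = 1; s[2] = 9; s[3] = 19; s[4] = 11; s[5] = 1.
The sequence repeats with period 4.
(59 - 1) mod 4 = 2, so s[59] = s[3] = 19.

19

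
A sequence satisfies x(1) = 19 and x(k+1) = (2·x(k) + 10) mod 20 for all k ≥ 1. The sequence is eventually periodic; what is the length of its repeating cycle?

4

x(1) = 19,  x(2) = 8,  x(3) = 6,  x(4) = 2,  x(5) = 14,  x(6) = 18,  x(7) = 6.
Since x(7) = x(3) = 6, the sequence is eventually periodic: after a pre-period of length 2 it cycles with period 4.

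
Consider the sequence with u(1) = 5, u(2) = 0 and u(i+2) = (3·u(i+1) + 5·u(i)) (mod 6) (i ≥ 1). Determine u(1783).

Computing terms: u(1) = 5,  u(2) = 0,  u(3) = 1,  u(4) = 3,  u(5) = 2,  u(6) = 3,  u(7) = 1,  u(8) = 0,  u(9) = 5,  u(10) = 3,  u(11) = 4,  u(12) = 3,  u(13) = 5,  u(14) = 0.
The sequence repeats with period 12.
So u(1783) = u(1 + ((1783-1) mod 12)) = u(7) = 1.

1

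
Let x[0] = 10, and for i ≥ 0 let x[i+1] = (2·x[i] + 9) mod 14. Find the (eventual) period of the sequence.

3

We have x[0] = 10, x[1] = 1, x[2] = 11, x[3] = 3, x[4] = 1.
Since x[4] = x[1] = 1, the sequence is eventually periodic: after a pre-period of length 1 it cycles with period 3.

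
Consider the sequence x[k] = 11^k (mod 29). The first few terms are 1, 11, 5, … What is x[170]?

Computing terms: x[0] = 1, x[1] = 11, x[2] = 5, x[3] = 26, x[4] = 25, x[5] = 14, x[6] = 9, x[7] = 12, x[8] = 16, x[9] = 2, x[10] = 22, x[11] = 10, x[12] = 23, x[13] = 21, x[14] = 28, x[15] = 18, x[16] = 24, x[17] = 3, x[18] = 4, x[19] = 15, x[20] = 20, x[21] = 17, x[22] = 13, x[23] = 27, x[24] = 7, x[25] = 19, x[26] = 6, x[27] = 8, x[28] = 1.
Since x[28] = x[0] = 1, the sequence is periodic with period 28.
So x[170] = x[0 + ((170-0) mod 28)] = x[2] = 5.

5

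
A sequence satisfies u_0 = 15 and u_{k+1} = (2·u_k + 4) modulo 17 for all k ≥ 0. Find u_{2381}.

9

We have u_0 = 15, u_1 = 0, u_2 = 4, u_3 = 12, u_4 = 11, u_5 = 9, u_6 = 5, u_7 = 14, u_8 = 15.
Since u_8 = u_0 = 15, the sequence is periodic with period 8.
(2381 - 0) mod 8 = 5, so u_{2381} = u_5 = 9.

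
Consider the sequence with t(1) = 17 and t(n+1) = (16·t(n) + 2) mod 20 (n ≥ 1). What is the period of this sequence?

We have t(1) = 17,  t(2) = 14,  t(3) = 6,  t(4) = 18,  t(5) = 10,  t(6) = 2,  t(7) = 14.
Since t(7) = t(2) = 14, the sequence is eventually periodic: after a pre-period of length 1 it cycles with period 5.

5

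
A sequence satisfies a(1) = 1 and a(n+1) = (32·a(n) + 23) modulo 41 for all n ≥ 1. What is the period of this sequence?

We have a(1) = 1,  a(2) = 14,  a(3) = 20,  a(4) = 7,  a(5) = 1.
The sequence repeats with period 4.

4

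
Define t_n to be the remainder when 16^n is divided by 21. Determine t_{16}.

16

t_1 = 16,  t_2 = 4,  t_3 = 1,  t_4 = 16.
Since t_4 = t_1 = 16, the sequence is periodic with period 3.
So t_{16} = t_{1 + ((16-1) mod 3)} = t_1 = 16.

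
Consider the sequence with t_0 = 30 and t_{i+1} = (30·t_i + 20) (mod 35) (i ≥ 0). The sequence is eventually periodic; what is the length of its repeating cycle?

t_0 = 30; t_1 = 10; t_2 = 5; t_3 = 30.
Since t_3 = t_0 = 30, the sequence is periodic with period 3.

3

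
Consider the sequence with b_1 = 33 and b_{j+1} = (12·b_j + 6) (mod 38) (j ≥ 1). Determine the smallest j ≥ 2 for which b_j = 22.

2

Computing terms: b_1 = 33; b_2 = 22; b_3 = 4; b_4 = 16; b_5 = 8; b_6 = 26; b_7 = 14; b_8 = 22.
Since b_8 = b_2 = 22, the sequence is eventually periodic: after a pre-period of length 1 it cycles with period 6.
The value 22 first appears (with j ≥ 2) at b_2.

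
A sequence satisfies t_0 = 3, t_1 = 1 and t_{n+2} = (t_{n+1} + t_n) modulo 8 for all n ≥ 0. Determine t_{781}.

1

We have t_0 = 3, t_1 = 1, t_2 = 4, t_3 = 5, t_4 = 1, t_5 = 6, t_6 = 7, t_7 = 5, t_8 = 4, t_9 = 1, t_{10} = 5, t_{11} = 6, t_{12} = 3, t_{13} = 1.
Since (t_{12}, t_{13}) = (t_0, t_1) = (3, 1) (two consecutive terms determine the rest), the sequence is periodic with period 12.
So t_{781} = t_{0 + ((781-0) mod 12)} = t_1 = 1.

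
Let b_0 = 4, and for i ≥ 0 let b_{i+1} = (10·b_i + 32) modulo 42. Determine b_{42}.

4

Listing terms: b_0 = 4,  b_1 = 30,  b_2 = 38,  b_3 = 34,  b_4 = 36,  b_5 = 14,  b_6 = 4.
Since b_6 = b_0 = 4, the sequence is periodic with period 6.
(42 - 0) mod 6 = 0, so b_{42} = b_0 = 4.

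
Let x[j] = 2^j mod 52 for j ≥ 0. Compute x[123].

Computing terms: x[0] = 1,  x[1] = 2,  x[2] = 4,  x[3] = 8,  x[4] = 16,  x[5] = 32,  x[6] = 12,  x[7] = 24,  x[8] = 48,  x[9] = 44,  x[10] = 36,  x[11] = 20,  x[12] = 40,  x[13] = 28,  x[14] = 4.
Since x[14] = x[2] = 4, the sequence is eventually periodic: after a pre-period of length 2 it cycles with period 12.
For j ≥ 2, x[j] depends only on (j - 2) mod 12. (123 - 2) mod 12 = 1, so x[123] = x[3] = 8.

8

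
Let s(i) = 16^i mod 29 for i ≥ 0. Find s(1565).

25

Listing terms: s(0) = 1; s(1) = 16; s(2) = 24; s(3) = 7; s(4) = 25; s(5) = 23; s(6) = 20; s(7) = 1.
The sequence repeats with period 7.
So s(1565) = s(0 + ((1565-0) mod 7)) = s(4) = 25.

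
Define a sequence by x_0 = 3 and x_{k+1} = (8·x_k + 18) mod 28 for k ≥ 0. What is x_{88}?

x_0 = 3,  x_1 = 14,  x_2 = 18,  x_3 = 22,  x_4 = 26,  x_5 = 2,  x_6 = 6,  x_7 = 10,  x_8 = 14.
Since x_8 = x_1 = 14, the sequence is eventually periodic: after a pre-period of length 1 it cycles with period 7.
For k ≥ 1, x_k depends only on (k - 1) mod 7. (88 - 1) mod 7 = 3, so x_{88} = x_4 = 26.

26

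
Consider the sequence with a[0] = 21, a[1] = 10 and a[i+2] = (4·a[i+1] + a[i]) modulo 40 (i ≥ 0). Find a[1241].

10

a[0] = 21,  a[1] = 10,  a[2] = 21,  a[3] = 14,  a[4] = 37,  a[5] = 2,  a[6] = 5,  a[7] = 22,  a[8] = 13,  a[9] = 34,  a[10] = 29,  a[11] = 30,  a[12] = 29,  a[13] = 26,  a[14] = 13,  a[15] = 38,  a[16] = 5,  a[17] = 18,  a[18] = 37,  a[19] = 6,  a[20] = 21,  a[21] = 10.
The sequence repeats with period 20.
So a[1241] = a[0 + ((1241-0) mod 20)] = a[1] = 10.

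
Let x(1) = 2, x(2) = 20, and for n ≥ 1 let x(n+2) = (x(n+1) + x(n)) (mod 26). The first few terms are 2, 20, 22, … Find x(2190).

2

Computing terms: x(1) = 2,  x(2) = 20,  x(3) = 22,  x(4) = 16,  x(5) = 12,  x(6) = 2,  x(7) = 14,  x(8) = 16,  x(9) = 4,  x(10) = 20,  x(11) = 24,  x(12) = 18,  x(13) = 16,  x(14) = 8,  x(15) = 24,  x(16) = 6,  x(17) = 4,  x(18) = 10,  x(19) = 14,  x(20) = 24,  x(21) = 12,  x(22) = 10,  x(23) = 22,  x(24) = 6,  x(25) = 2,  x(26) = 8,  x(27) = 10,  x(28) = 18,  x(29) = 2,  x(30) = 20.
The sequence repeats with period 28.
(2190 - 1) mod 28 = 5, so x(2190) = x(6) = 2.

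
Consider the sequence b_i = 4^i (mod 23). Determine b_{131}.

We have b_0 = 1, b_1 = 4, b_2 = 16, b_3 = 18, b_4 = 3, b_5 = 12, b_6 = 2, b_7 = 8, b_8 = 9, b_9 = 13, b_{10} = 6, b_{11} = 1.
The sequence repeats with period 11.
So b_{131} = b_{0 + ((131-0) mod 11)} = b_{10} = 6.

6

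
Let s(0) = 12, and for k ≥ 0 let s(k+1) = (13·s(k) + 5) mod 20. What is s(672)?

We have s(0) = 12; s(1) = 1; s(2) = 18; s(3) = 19; s(4) = 12.
The sequence repeats with period 4.
So s(672) = s(0 + ((672-0) mod 4)) = s(0) = 12.

12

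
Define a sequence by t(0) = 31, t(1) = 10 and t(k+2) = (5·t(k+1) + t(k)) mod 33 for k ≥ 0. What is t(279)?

14

Listing terms: t(0) = 31; t(1) = 10; t(2) = 15; t(3) = 19; t(4) = 11; t(5) = 8; t(6) = 18; t(7) = 32; t(8) = 13; t(9) = 31; t(10) = 3; t(11) = 13; t(12) = 2; t(13) = 23; t(14) = 18; t(15) = 14; t(16) = 22; t(17) = 25; t(18) = 15; t(19) = 1; t(20) = 20; t(21) = 2; t(22) = 30; t(23) = 20; t(24) = 31; t(25) = 10.
The sequence repeats with period 24.
(279 - 0) mod 24 = 15, so t(279) = t(15) = 14.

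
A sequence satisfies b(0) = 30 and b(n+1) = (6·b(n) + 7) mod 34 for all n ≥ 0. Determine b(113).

17

b(0) = 30; b(1) = 17; b(2) = 7; b(3) = 15; b(4) = 29; b(5) = 11; b(6) = 5; b(7) = 3; b(8) = 25; b(9) = 21; b(10) = 31; b(11) = 23; b(12) = 9; b(13) = 27; b(14) = 33; b(15) = 1; b(16) = 13; b(17) = 17.
Since b(17) = b(1) = 17, the sequence is eventually periodic: after a pre-period of length 1 it cycles with period 16.
For n ≥ 1, b(n) depends only on (n - 1) mod 16. (113 - 1) mod 16 = 0, so b(113) = b(1) = 17.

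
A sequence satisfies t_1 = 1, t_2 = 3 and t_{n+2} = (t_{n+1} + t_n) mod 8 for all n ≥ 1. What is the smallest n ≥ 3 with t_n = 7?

4

We have t_1 = 1, t_2 = 3, t_3 = 4, t_4 = 7, t_5 = 3, t_6 = 2, t_7 = 5, t_8 = 7, t_9 = 4, t_{10} = 3, t_{11} = 7, t_{12} = 2, t_{13} = 1, t_{14} = 3.
The sequence repeats with period 12.
The value 7 first appears (with n ≥ 3) at t_4.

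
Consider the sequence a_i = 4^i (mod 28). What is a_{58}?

4

We have a_0 = 1; a_1 = 4; a_2 = 16; a_3 = 8; a_4 = 4.
Since a_4 = a_1 = 4, the sequence is eventually periodic: after a pre-period of length 1 it cycles with period 3.
For i ≥ 1, a_i depends only on (i - 1) mod 3. (58 - 1) mod 3 = 0, so a_{58} = a_1 = 4.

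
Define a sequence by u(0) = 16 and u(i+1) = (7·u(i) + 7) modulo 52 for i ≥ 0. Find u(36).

16

u(0) = 16, u(1) = 15, u(2) = 8, u(3) = 11, u(4) = 32, u(5) = 23, u(6) = 12, u(7) = 39, u(8) = 20, u(9) = 43, u(10) = 48, u(11) = 31, u(12) = 16.
The sequence repeats with period 12.
So u(36) = u(0 + ((36-0) mod 12)) = u(0) = 16.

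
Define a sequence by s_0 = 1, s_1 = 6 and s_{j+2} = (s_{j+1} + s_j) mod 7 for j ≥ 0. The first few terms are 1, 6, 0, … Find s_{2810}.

0

s_0 = 1,  s_1 = 6,  s_2 = 0,  s_3 = 6,  s_4 = 6,  s_5 = 5,  s_6 = 4,  s_7 = 2,  s_8 = 6,  s_9 = 1,  s_{10} = 0,  s_{11} = 1,  s_{12} = 1,  s_{13} = 2,  s_{14} = 3,  s_{15} = 5,  s_{16} = 1,  s_{17} = 6.
The sequence repeats with period 16.
(2810 - 0) mod 16 = 10, so s_{2810} = s_{10} = 0.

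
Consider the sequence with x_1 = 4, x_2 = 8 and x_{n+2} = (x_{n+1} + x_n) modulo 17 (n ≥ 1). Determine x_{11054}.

8

Computing terms: x_1 = 4; x_2 = 8; x_3 = 12; x_4 = 3; x_5 = 15; x_6 = 1; x_7 = 16; x_8 = 0; x_9 = 16; x_{10} = 16; x_{11} = 15; x_{12} = 14; x_{13} = 12; x_{14} = 9; x_{15} = 4; x_{16} = 13; x_{17} = 0; x_{18} = 13; x_{19} = 13; x_{20} = 9; x_{21} = 5; x_{22} = 14; x_{23} = 2; x_{24} = 16; x_{25} = 1; x_{26} = 0; x_{27} = 1; x_{28} = 1; x_{29} = 2; x_{30} = 3; x_{31} = 5; x_{32} = 8; x_{33} = 13; x_{34} = 4; x_{35} = 0; x_{36} = 4; x_{37} = 4; x_{38} = 8.
The sequence repeats with period 36.
(11054 - 1) mod 36 = 1, so x_{11054} = x_2 = 8.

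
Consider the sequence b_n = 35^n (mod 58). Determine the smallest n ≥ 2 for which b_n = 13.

3

Listing terms: b_1 = 35; b_2 = 7; b_3 = 13; b_4 = 49; b_5 = 33; b_6 = 53; b_7 = 57; b_8 = 23; b_9 = 51; b_{10} = 45; b_{11} = 9; b_{12} = 25; b_{13} = 5; b_{14} = 1; b_{15} = 35.
The sequence repeats with period 14.
The value 13 first appears (with n ≥ 2) at b_3.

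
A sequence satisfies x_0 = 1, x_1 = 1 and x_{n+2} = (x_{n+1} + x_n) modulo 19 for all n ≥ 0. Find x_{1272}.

Computing terms: x_0 = 1; x_1 = 1; x_2 = 2; x_3 = 3; x_4 = 5; x_5 = 8; x_6 = 13; x_7 = 2; x_8 = 15; x_9 = 17; x_{10} = 13; x_{11} = 11; x_{12} = 5; x_{13} = 16; x_{14} = 2; x_{15} = 18; x_{16} = 1; x_{17} = 0; x_{18} = 1; x_{19} = 1.
The sequence repeats with period 18.
So x_{1272} = x_{0 + ((1272-0) mod 18)} = x_{12} = 5.

5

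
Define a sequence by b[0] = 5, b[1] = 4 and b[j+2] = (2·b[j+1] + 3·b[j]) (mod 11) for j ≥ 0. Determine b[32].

b[0] = 5; b[1] = 4; b[2] = 1; b[3] = 3; b[4] = 9; b[5] = 5; b[6] = 4.
Since (b[5], b[6]) = (b[0], b[1]) = (5, 4) (two consecutive terms determine the rest), the sequence is periodic with period 5.
So b[32] = b[0 + ((32-0) mod 5)] = b[2] = 1.

1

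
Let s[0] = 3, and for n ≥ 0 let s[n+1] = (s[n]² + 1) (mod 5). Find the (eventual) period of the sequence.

3

s[0] = 3, s[1] = 0, s[2] = 1, s[3] = 2, s[4] = 0.
Since s[4] = s[1] = 0, the sequence is eventually periodic: after a pre-period of length 1 it cycles with period 3.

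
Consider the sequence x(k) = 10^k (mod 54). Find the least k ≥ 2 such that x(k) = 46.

We have x(1) = 10,  x(2) = 46,  x(3) = 28,  x(4) = 10.
Since x(4) = x(1) = 10, the sequence is periodic with period 3.
The value 46 first appears (with k ≥ 2) at x(2).

2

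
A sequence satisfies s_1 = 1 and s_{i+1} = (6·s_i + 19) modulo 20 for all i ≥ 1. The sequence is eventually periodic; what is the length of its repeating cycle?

Computing terms: s_1 = 1,  s_2 = 5,  s_3 = 9,  s_4 = 13,  s_5 = 17,  s_6 = 1.
The sequence repeats with period 5.

5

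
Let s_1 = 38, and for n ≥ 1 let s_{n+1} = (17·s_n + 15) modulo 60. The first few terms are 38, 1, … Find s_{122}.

We have s_1 = 38; s_2 = 1; s_3 = 32; s_4 = 19; s_5 = 38.
Since s_5 = s_1 = 38, the sequence is periodic with period 4.
(122 - 1) mod 4 = 1, so s_{122} = s_2 = 1.

1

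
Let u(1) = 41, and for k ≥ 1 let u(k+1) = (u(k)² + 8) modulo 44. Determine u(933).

33

We have u(1) = 41, u(2) = 17, u(3) = 33, u(4) = 41.
The sequence repeats with period 3.
(933 - 1) mod 3 = 2, so u(933) = u(3) = 33.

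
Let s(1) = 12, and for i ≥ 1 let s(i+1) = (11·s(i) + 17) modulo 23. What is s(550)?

10

Listing terms: s(1) = 12; s(2) = 11; s(3) = 0; s(4) = 17; s(5) = 20; s(6) = 7; s(7) = 2; s(8) = 16; s(9) = 9; s(10) = 1; s(11) = 5; s(12) = 3; s(13) = 4; s(14) = 15; s(15) = 21; s(16) = 18; s(17) = 8; s(18) = 13; s(19) = 22; s(20) = 6; s(21) = 14; s(22) = 10; s(23) = 12.
Since s(23) = s(1) = 12, the sequence is periodic with period 22.
(550 - 1) mod 22 = 21, so s(550) = s(22) = 10.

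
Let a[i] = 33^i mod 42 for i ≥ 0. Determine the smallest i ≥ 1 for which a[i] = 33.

1

Listing terms: a[0] = 1, a[1] = 33, a[2] = 39, a[3] = 27, a[4] = 9, a[5] = 3, a[6] = 15, a[7] = 33.
Since a[7] = a[1] = 33, the sequence is eventually periodic: after a pre-period of length 1 it cycles with period 6.
The value 33 first appears (with i ≥ 1) at a[1].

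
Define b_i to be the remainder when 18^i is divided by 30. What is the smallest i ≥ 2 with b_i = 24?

2

b_1 = 18,  b_2 = 24,  b_3 = 12,  b_4 = 6,  b_5 = 18.
Since b_5 = b_1 = 18, the sequence is periodic with period 4.
The value 24 first appears (with i ≥ 2) at b_2.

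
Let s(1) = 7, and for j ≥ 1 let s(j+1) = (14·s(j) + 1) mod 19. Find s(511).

Computing terms: s(1) = 7, s(2) = 4, s(3) = 0, s(4) = 1, s(5) = 15, s(6) = 2, s(7) = 10, s(8) = 8, s(9) = 18, s(10) = 6, s(11) = 9, s(12) = 13, s(13) = 12, s(14) = 17, s(15) = 11, s(16) = 3, s(17) = 5, s(18) = 14, s(19) = 7.
The sequence repeats with period 18.
So s(511) = s(1 + ((511-1) mod 18)) = s(7) = 10.

10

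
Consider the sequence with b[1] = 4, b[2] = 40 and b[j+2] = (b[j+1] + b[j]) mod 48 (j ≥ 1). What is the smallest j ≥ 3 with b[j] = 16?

We have b[1] = 4,  b[2] = 40,  b[3] = 44,  b[4] = 36,  b[5] = 32,  b[6] = 20,  b[7] = 4,  b[8] = 24,  b[9] = 28,  b[10] = 4,  b[11] = 32,  b[12] = 36,  b[13] = 20,  b[14] = 8,  b[15] = 28,  b[16] = 36,  b[17] = 16,  b[18] = 4,  b[19] = 20,  b[20] = 24,  b[21] = 44,  b[22] = 20,  b[23] = 16,  b[24] = 36,  b[25] = 4,  b[26] = 40.
Since (b[25], b[26]) = (b[1], b[2]) = (4, 40) (two consecutive terms determine the rest), the sequence is periodic with period 24.
The value 16 first appears (with j ≥ 3) at b[17].

17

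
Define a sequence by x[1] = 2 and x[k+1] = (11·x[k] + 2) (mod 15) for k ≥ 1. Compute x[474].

We have x[1] = 2, x[2] = 9, x[3] = 11, x[4] = 3, x[5] = 5, x[6] = 12, x[7] = 14, x[8] = 6, x[9] = 8, x[10] = 0, x[11] = 2.
Since x[11] = x[1] = 2, the sequence is periodic with period 10.
(474 - 1) mod 10 = 3, so x[474] = x[4] = 3.

3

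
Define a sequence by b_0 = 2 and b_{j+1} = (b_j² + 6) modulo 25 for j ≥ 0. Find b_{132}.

b_0 = 2,  b_1 = 10,  b_2 = 6,  b_3 = 17,  b_4 = 20,  b_5 = 6.
Since b_5 = b_2 = 6, the sequence is eventually periodic: after a pre-period of length 2 it cycles with period 3.
For j ≥ 2, b_j depends only on (j - 2) mod 3. (132 - 2) mod 3 = 1, so b_{132} = b_3 = 17.

17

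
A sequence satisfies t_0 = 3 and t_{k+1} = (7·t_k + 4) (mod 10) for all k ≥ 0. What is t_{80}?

3

We have t_0 = 3, t_1 = 5, t_2 = 9, t_3 = 7, t_4 = 3.
Since t_4 = t_0 = 3, the sequence is periodic with period 4.
(80 - 0) mod 4 = 0, so t_{80} = t_0 = 3.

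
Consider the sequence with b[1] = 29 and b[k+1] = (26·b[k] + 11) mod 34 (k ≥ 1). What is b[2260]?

25

b[1] = 29, b[2] = 17, b[3] = 11, b[4] = 25, b[5] = 15, b[6] = 27, b[7] = 33, b[8] = 19, b[9] = 29.
The sequence repeats with period 8.
So b[2260] = b[1 + ((2260-1) mod 8)] = b[4] = 25.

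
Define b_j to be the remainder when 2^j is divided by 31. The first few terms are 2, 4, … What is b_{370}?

Listing terms: b_1 = 2; b_2 = 4; b_3 = 8; b_4 = 16; b_5 = 1; b_6 = 2.
The sequence repeats with period 5.
(370 - 1) mod 5 = 4, so b_{370} = b_5 = 1.

1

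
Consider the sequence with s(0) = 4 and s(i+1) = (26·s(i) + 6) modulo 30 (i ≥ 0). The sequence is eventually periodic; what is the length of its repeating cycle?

10

Computing terms: s(0) = 4,  s(1) = 20,  s(2) = 16,  s(3) = 2,  s(4) = 28,  s(5) = 14,  s(6) = 10,  s(7) = 26,  s(8) = 22,  s(9) = 8,  s(10) = 4.
The sequence repeats with period 10.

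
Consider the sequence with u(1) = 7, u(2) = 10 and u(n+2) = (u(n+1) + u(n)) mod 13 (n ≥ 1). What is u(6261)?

We have u(1) = 7, u(2) = 10, u(3) = 4, u(4) = 1, u(5) = 5, u(6) = 6, u(7) = 11, u(8) = 4, u(9) = 2, u(10) = 6, u(11) = 8, u(12) = 1, u(13) = 9, u(14) = 10, u(15) = 6, u(16) = 3, u(17) = 9, u(18) = 12, u(19) = 8, u(20) = 7, u(21) = 2, u(22) = 9, u(23) = 11, u(24) = 7, u(25) = 5, u(26) = 12, u(27) = 4, u(28) = 3, u(29) = 7, u(30) = 10.
The sequence repeats with period 28.
(6261 - 1) mod 28 = 16, so u(6261) = u(17) = 9.

9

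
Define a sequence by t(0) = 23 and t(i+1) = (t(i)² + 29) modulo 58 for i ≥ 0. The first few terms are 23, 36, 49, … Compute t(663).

52

We have t(0) = 23, t(1) = 36, t(2) = 49, t(3) = 52, t(4) = 7, t(5) = 20, t(6) = 23.
The sequence repeats with period 6.
(663 - 0) mod 6 = 3, so t(663) = t(3) = 52.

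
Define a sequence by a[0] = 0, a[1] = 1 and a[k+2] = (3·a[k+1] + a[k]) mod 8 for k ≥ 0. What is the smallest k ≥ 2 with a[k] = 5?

5

a[0] = 0,  a[1] = 1,  a[2] = 3,  a[3] = 2,  a[4] = 1,  a[5] = 5,  a[6] = 0,  a[7] = 5,  a[8] = 7,  a[9] = 2,  a[10] = 5,  a[11] = 1,  a[12] = 0,  a[13] = 1.
The sequence repeats with period 12.
The value 5 first appears (with k ≥ 2) at a[5].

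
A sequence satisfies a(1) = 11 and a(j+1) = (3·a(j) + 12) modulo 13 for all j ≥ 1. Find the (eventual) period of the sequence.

3

Listing terms: a(1) = 11,  a(2) = 6,  a(3) = 4,  a(4) = 11.
Since a(4) = a(1) = 11, the sequence is periodic with period 3.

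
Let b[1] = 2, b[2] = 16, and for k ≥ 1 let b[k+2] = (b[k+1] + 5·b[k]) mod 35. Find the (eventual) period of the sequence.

21

We have b[1] = 2, b[2] = 16, b[3] = 26, b[4] = 1, b[5] = 26, b[6] = 31, b[7] = 21, b[8] = 1, b[9] = 1, b[10] = 6, b[11] = 11, b[12] = 6, b[13] = 26, b[14] = 21, b[15] = 11, b[16] = 11, b[17] = 31, b[18] = 16, b[19] = 31, b[20] = 6, b[21] = 21, b[22] = 16, b[23] = 16, b[24] = 26.
Since (b[23], b[24]) = (b[2], b[3]) = (16, 26) (two consecutive terms determine the rest), the sequence is eventually periodic: after a pre-period of length 1 it cycles with period 21.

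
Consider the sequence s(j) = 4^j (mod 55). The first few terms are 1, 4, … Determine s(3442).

We have s(0) = 1; s(1) = 4; s(2) = 16; s(3) = 9; s(4) = 36; s(5) = 34; s(6) = 26; s(7) = 49; s(8) = 31; s(9) = 14; s(10) = 1.
Since s(10) = s(0) = 1, the sequence is periodic with period 10.
(3442 - 0) mod 10 = 2, so s(3442) = s(2) = 16.

16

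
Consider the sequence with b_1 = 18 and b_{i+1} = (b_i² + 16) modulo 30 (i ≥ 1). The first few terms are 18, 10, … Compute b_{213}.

We have b_1 = 18,  b_2 = 10,  b_3 = 26,  b_4 = 2,  b_5 = 20,  b_6 = 26.
Since b_6 = b_3 = 26, the sequence is eventually periodic: after a pre-period of length 2 it cycles with period 3.
For i ≥ 3, b_i depends only on (i - 3) mod 3. (213 - 3) mod 3 = 0, so b_{213} = b_3 = 26.

26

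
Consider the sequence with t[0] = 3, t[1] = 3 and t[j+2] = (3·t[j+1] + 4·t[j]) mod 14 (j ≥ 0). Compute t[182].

7

t[0] = 3, t[1] = 3, t[2] = 7, t[3] = 5, t[4] = 1, t[5] = 9, t[6] = 3, t[7] = 3.
Since (t[6], t[7]) = (t[0], t[1]) = (3, 3) (two consecutive terms determine the rest), the sequence is periodic with period 6.
So t[182] = t[0 + ((182-0) mod 6)] = t[2] = 7.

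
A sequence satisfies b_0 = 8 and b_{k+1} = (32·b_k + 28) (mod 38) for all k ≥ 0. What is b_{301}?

Listing terms: b_0 = 8; b_1 = 18; b_2 = 34; b_3 = 14; b_4 = 20; b_5 = 22; b_6 = 10; b_7 = 6; b_8 = 30; b_9 = 0; b_{10} = 28; b_{11} = 12; b_{12} = 32; b_{13} = 26; b_{14} = 24; b_{15} = 36; b_{16} = 2; b_{17} = 16; b_{18} = 8.
Since b_{18} = b_0 = 8, the sequence is periodic with period 18.
(301 - 0) mod 18 = 13, so b_{301} = b_{13} = 26.

26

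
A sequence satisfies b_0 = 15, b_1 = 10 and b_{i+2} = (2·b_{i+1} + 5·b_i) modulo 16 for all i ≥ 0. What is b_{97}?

Listing terms: b_0 = 15; b_1 = 10; b_2 = 15; b_3 = 0; b_4 = 11; b_5 = 6; b_6 = 3; b_7 = 4; b_8 = 7; b_9 = 2; b_{10} = 7; b_{11} = 8; b_{12} = 3; b_{13} = 14; b_{14} = 11; b_{15} = 12; b_{16} = 15; b_{17} = 10.
The sequence repeats with period 16.
So b_{97} = b_{0 + ((97-0) mod 16)} = b_1 = 10.

10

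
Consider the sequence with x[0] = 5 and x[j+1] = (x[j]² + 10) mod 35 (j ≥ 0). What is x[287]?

10

Computing terms: x[0] = 5; x[1] = 0; x[2] = 10; x[3] = 5.
Since x[3] = x[0] = 5, the sequence is periodic with period 3.
So x[287] = x[0 + ((287-0) mod 3)] = x[2] = 10.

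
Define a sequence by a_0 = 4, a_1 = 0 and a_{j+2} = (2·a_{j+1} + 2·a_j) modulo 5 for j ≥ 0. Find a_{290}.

We have a_0 = 4, a_1 = 0, a_2 = 3, a_3 = 1, a_4 = 3, a_5 = 3, a_6 = 2, a_7 = 0, a_8 = 4, a_9 = 3, a_{10} = 4, a_{11} = 4, a_{12} = 1, a_{13} = 0, a_{14} = 2, a_{15} = 4, a_{16} = 2, a_{17} = 2, a_{18} = 3, a_{19} = 0, a_{20} = 1, a_{21} = 2, a_{22} = 1, a_{23} = 1, a_{24} = 4, a_{25} = 0.
The sequence repeats with period 24.
So a_{290} = a_{0 + ((290-0) mod 24)} = a_2 = 3.

3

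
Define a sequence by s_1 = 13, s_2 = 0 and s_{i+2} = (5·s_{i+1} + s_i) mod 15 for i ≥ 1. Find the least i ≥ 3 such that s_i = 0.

Computing terms: s_1 = 13; s_2 = 0; s_3 = 13; s_4 = 5; s_5 = 8; s_6 = 0; s_7 = 8; s_8 = 10; s_9 = 13; s_{10} = 0.
The sequence repeats with period 8.
The value 0 first appears (with i ≥ 3) at s_6.

6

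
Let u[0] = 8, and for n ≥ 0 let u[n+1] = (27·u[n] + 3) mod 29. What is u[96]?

21

u[0] = 8; u[1] = 16; u[2] = 0; u[3] = 3; u[4] = 26; u[5] = 9; u[6] = 14; u[7] = 4; u[8] = 24; u[9] = 13; u[10] = 6; u[11] = 20; u[12] = 21; u[13] = 19; u[14] = 23; u[15] = 15; u[16] = 2; u[17] = 28; u[18] = 5; u[19] = 22; u[20] = 17; u[21] = 27; u[22] = 7; u[23] = 18; u[24] = 25; u[25] = 11; u[26] = 10; u[27] = 12; u[28] = 8.
Since u[28] = u[0] = 8, the sequence is periodic with period 28.
So u[96] = u[0 + ((96-0) mod 28)] = u[12] = 21.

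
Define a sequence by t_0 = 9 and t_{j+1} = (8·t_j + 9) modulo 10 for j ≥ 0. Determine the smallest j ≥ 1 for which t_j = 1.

t_0 = 9,  t_1 = 1,  t_2 = 7,  t_3 = 5,  t_4 = 9.
Since t_4 = t_0 = 9, the sequence is periodic with period 4.
The value 1 first appears (with j ≥ 1) at t_1.

1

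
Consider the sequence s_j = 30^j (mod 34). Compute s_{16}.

We have s_0 = 1, s_1 = 30, s_2 = 16, s_3 = 4, s_4 = 18, s_5 = 30.
Since s_5 = s_1 = 30, the sequence is eventually periodic: after a pre-period of length 1 it cycles with period 4.
For j ≥ 1, s_j depends only on (j - 1) mod 4. (16 - 1) mod 4 = 3, so s_{16} = s_4 = 18.

18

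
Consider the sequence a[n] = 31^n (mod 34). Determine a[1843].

7

a[0] = 1; a[1] = 31; a[2] = 9; a[3] = 7; a[4] = 13; a[5] = 29; a[6] = 15; a[7] = 23; a[8] = 33; a[9] = 3; a[10] = 25; a[11] = 27; a[12] = 21; a[13] = 5; a[14] = 19; a[15] = 11; a[16] = 1.
Since a[16] = a[0] = 1, the sequence is periodic with period 16.
So a[1843] = a[0 + ((1843-0) mod 16)] = a[3] = 7.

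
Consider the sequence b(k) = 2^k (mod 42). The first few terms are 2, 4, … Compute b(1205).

32

Listing terms: b(1) = 2,  b(2) = 4,  b(3) = 8,  b(4) = 16,  b(5) = 32,  b(6) = 22,  b(7) = 2.
The sequence repeats with period 6.
(1205 - 1) mod 6 = 4, so b(1205) = b(5) = 32.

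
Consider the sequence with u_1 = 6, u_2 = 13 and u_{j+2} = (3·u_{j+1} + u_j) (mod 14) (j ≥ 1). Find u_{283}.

Listing terms: u_1 = 6, u_2 = 13, u_3 = 3, u_4 = 8, u_5 = 13, u_6 = 5, u_7 = 0, u_8 = 5, u_9 = 1, u_{10} = 8, u_{11} = 11, u_{12} = 13, u_{13} = 8, u_{14} = 9, u_{15} = 7, u_{16} = 2, u_{17} = 13, u_{18} = 13, u_{19} = 10, u_{20} = 1, u_{21} = 13, u_{22} = 12, u_{23} = 7, u_{24} = 5, u_{25} = 8, u_{26} = 1, u_{27} = 11, u_{28} = 6, u_{29} = 1, u_{30} = 9, u_{31} = 0, u_{32} = 9, u_{33} = 13, u_{34} = 6, u_{35} = 3, u_{36} = 1, u_{37} = 6, u_{38} = 5, u_{39} = 7, u_{40} = 12, u_{41} = 1, u_{42} = 1, u_{43} = 4, u_{44} = 13, u_{45} = 1, u_{46} = 2, u_{47} = 7, u_{48} = 9, u_{49} = 6, u_{50} = 13.
The sequence repeats with period 48.
(283 - 1) mod 48 = 42, so u_{283} = u_{43} = 4.

4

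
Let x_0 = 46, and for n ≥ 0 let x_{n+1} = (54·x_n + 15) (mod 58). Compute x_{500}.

x_0 = 46,  x_1 = 5,  x_2 = 53,  x_3 = 35,  x_4 = 49,  x_5 = 51,  x_6 = 43,  x_7 = 17,  x_8 = 5.
Since x_8 = x_1 = 5, the sequence is eventually periodic: after a pre-period of length 1 it cycles with period 7.
For n ≥ 1, x_n depends only on (n - 1) mod 7. (500 - 1) mod 7 = 2, so x_{500} = x_3 = 35.

35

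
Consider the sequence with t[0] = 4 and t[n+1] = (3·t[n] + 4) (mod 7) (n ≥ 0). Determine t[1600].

Listing terms: t[0] = 4, t[1] = 2, t[2] = 3, t[3] = 6, t[4] = 1, t[5] = 0, t[6] = 4.
The sequence repeats with period 6.
(1600 - 0) mod 6 = 4, so t[1600] = t[4] = 1.

1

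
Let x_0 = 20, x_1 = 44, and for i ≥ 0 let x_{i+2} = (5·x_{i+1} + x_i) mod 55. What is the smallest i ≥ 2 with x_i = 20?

2

We have x_0 = 20, x_1 = 44, x_2 = 20, x_3 = 34, x_4 = 25, x_5 = 49, x_6 = 50, x_7 = 24, x_8 = 5, x_9 = 49, x_{10} = 30, x_{11} = 34, x_{12} = 35, x_{13} = 44, x_{14} = 35, x_{15} = 54, x_{16} = 30, x_{17} = 39, x_{18} = 5, x_{19} = 9, x_{20} = 50, x_{21} = 39, x_{22} = 25, x_{23} = 54, x_{24} = 20, x_{25} = 44.
The sequence repeats with period 24.
The value 20 first appears (with i ≥ 2) at x_2.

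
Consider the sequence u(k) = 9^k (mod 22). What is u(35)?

1

u(0) = 1; u(1) = 9; u(2) = 15; u(3) = 3; u(4) = 5; u(5) = 1.
The sequence repeats with period 5.
(35 - 0) mod 5 = 0, so u(35) = u(0) = 1.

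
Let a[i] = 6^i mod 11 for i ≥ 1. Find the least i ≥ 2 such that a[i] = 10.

Listing terms: a[1] = 6; a[2] = 3; a[3] = 7; a[4] = 9; a[5] = 10; a[6] = 5; a[7] = 8; a[8] = 4; a[9] = 2; a[10] = 1; a[11] = 6.
The sequence repeats with period 10.
The value 10 first appears (with i ≥ 2) at a[5].

5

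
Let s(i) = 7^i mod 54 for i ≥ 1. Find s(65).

49

s(1) = 7, s(2) = 49, s(3) = 19, s(4) = 25, s(5) = 13, s(6) = 37, s(7) = 43, s(8) = 31, s(9) = 1, s(10) = 7.
Since s(10) = s(1) = 7, the sequence is periodic with period 9.
So s(65) = s(1 + ((65-1) mod 9)) = s(2) = 49.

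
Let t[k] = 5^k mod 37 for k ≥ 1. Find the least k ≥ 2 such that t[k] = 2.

11

t[1] = 5, t[2] = 25, t[3] = 14, t[4] = 33, t[5] = 17, t[6] = 11, t[7] = 18, t[8] = 16, t[9] = 6, t[10] = 30, t[11] = 2, t[12] = 10, t[13] = 13, t[14] = 28, t[15] = 29, t[16] = 34, t[17] = 22, t[18] = 36, t[19] = 32, t[20] = 12, t[21] = 23, t[22] = 4, t[23] = 20, t[24] = 26, t[25] = 19, t[26] = 21, t[27] = 31, t[28] = 7, t[29] = 35, t[30] = 27, t[31] = 24, t[32] = 9, t[33] = 8, t[34] = 3, t[35] = 15, t[36] = 1, t[37] = 5.
Since t[37] = t[1] = 5, the sequence is periodic with period 36.
The value 2 first appears (with k ≥ 2) at t[11].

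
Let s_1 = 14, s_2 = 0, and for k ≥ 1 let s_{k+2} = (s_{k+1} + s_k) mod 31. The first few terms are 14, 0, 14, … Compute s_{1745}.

28

We have s_1 = 14,  s_2 = 0,  s_3 = 14,  s_4 = 14,  s_5 = 28,  s_6 = 11,  s_7 = 8,  s_8 = 19,  s_9 = 27,  s_{10} = 15,  s_{11} = 11,  s_{12} = 26,  s_{13} = 6,  s_{14} = 1,  s_{15} = 7,  s_{16} = 8,  s_{17} = 15,  s_{18} = 23,  s_{19} = 7,  s_{20} = 30,  s_{21} = 6,  s_{22} = 5,  s_{23} = 11,  s_{24} = 16,  s_{25} = 27,  s_{26} = 12,  s_{27} = 8,  s_{28} = 20,  s_{29} = 28,  s_{30} = 17,  s_{31} = 14,  s_{32} = 0.
Since (s_{31}, s_{32}) = (s_1, s_2) = (14, 0) (two consecutive terms determine the rest), the sequence is periodic with period 30.
So s_{1745} = s_{1 + ((1745-1) mod 30)} = s_5 = 28.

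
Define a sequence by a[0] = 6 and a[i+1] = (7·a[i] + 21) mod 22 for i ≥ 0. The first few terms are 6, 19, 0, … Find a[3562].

0

Computing terms: a[0] = 6; a[1] = 19; a[2] = 0; a[3] = 21; a[4] = 14; a[5] = 9; a[6] = 18; a[7] = 15; a[8] = 16; a[9] = 1; a[10] = 6.
Since a[10] = a[0] = 6, the sequence is periodic with period 10.
(3562 - 0) mod 10 = 2, so a[3562] = a[2] = 0.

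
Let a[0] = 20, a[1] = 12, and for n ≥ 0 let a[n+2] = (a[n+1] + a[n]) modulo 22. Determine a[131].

We have a[0] = 20; a[1] = 12; a[2] = 10; a[3] = 0; a[4] = 10; a[5] = 10; a[6] = 20; a[7] = 8; a[8] = 6; a[9] = 14; a[10] = 20; a[11] = 12.
The sequence repeats with period 10.
(131 - 0) mod 10 = 1, so a[131] = a[1] = 12.

12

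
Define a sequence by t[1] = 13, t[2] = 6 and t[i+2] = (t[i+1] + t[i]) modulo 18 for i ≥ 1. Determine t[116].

16

We have t[1] = 13; t[2] = 6; t[3] = 1; t[4] = 7; t[5] = 8; t[6] = 15; t[7] = 5; t[8] = 2; t[9] = 7; t[10] = 9; t[11] = 16; t[12] = 7; t[13] = 5; t[14] = 12; t[15] = 17; t[16] = 11; t[17] = 10; t[18] = 3; t[19] = 13; t[20] = 16; t[21] = 11; t[22] = 9; t[23] = 2; t[24] = 11; t[25] = 13; t[26] = 6.
Since (t[25], t[26]) = (t[1], t[2]) = (13, 6) (two consecutive terms determine the rest), the sequence is periodic with period 24.
(116 - 1) mod 24 = 19, so t[116] = t[20] = 16.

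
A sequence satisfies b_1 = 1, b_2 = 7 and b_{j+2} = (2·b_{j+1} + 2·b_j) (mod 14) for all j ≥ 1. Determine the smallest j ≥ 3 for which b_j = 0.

We have b_1 = 1, b_2 = 7, b_3 = 2, b_4 = 4, b_5 = 12, b_6 = 4, b_7 = 4, b_8 = 2, b_9 = 12, b_{10} = 0, b_{11} = 10, b_{12} = 6, b_{13} = 4, b_{14} = 6, b_{15} = 6, b_{16} = 10, b_{17} = 4, b_{18} = 0, b_{19} = 8, b_{20} = 2, b_{21} = 6, b_{22} = 2, b_{23} = 2, b_{24} = 8, b_{25} = 6, b_{26} = 0, b_{27} = 12, b_{28} = 10, b_{29} = 2, b_{30} = 10, b_{31} = 10, b_{32} = 12, b_{33} = 2, b_{34} = 0, b_{35} = 4, b_{36} = 8, b_{37} = 10, b_{38} = 8, b_{39} = 8, b_{40} = 4, b_{41} = 10, b_{42} = 0, b_{43} = 6, b_{44} = 12, b_{45} = 8, b_{46} = 12, b_{47} = 12, b_{48} = 6, b_{49} = 8, b_{50} = 0, b_{51} = 2, b_{52} = 4.
Since (b_{51}, b_{52}) = (b_3, b_4) = (2, 4) (two consecutive terms determine the rest), the sequence is eventually periodic: after a pre-period of length 2 it cycles with period 48.
The value 0 first appears (with j ≥ 3) at b_{10}.

10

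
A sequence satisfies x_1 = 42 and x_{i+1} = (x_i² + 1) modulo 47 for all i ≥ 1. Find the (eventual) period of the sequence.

4

x_1 = 42,  x_2 = 26,  x_3 = 19,  x_4 = 33,  x_5 = 9,  x_6 = 35,  x_7 = 4,  x_8 = 17,  x_9 = 8,  x_{10} = 18,  x_{11} = 43,  x_{12} = 17.
Since x_{12} = x_8 = 17, the sequence is eventually periodic: after a pre-period of length 7 it cycles with period 4.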